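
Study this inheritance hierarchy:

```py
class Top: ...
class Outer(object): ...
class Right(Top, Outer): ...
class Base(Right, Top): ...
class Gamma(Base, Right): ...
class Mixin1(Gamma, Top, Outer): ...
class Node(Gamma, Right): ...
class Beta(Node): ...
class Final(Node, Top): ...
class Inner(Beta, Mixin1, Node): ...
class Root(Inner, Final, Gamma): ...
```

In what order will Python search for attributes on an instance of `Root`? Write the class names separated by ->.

L[Root] = Root + merge(L[Inner], L[Final], L[Gamma], [Inner Final Gamma])
  take Inner:  [Inner Beta Mixin1 Node Gamma Base Right Top Outer object] + [Final Node Gamma Base Right Top Outer object] + [Gamma Base Right Top Outer object] + [Inner Final Gamma]
  take Beta:  [Beta Mixin1 Node Gamma Base Right Top Outer object] + [Final Node Gamma Base Right Top Outer object] + [Gamma Base Right Top Outer object] + [Final Gamma]
  take Mixin1:  [Mixin1 Node Gamma Base Right Top Outer object] + [Final Node Gamma Base Right Top Outer object] + [Gamma Base Right Top Outer object] + [Final Gamma]
  take Final:  [Node Gamma Base Right Top Outer object] + [Final Node Gamma Base Right Top Outer object] + [Gamma Base Right Top Outer object] + [Final Gamma]
  take Node:  [Node Gamma Base Right Top Outer object] + [Node Gamma Base Right Top Outer object] + [Gamma Base Right Top Outer object] + [Gamma]
  take Gamma:  [Gamma Base Right Top Outer object] + [Gamma Base Right Top Outer object] + [Gamma Base Right Top Outer object] + [Gamma]
  take Base:  [Base Right Top Outer object] + [Base Right Top Outer object] + [Base Right Top Outer object]
  take Right:  [Right Top Outer object] + [Right Top Outer object] + [Right Top Outer object]
  take Top:  [Top Outer object] + [Top Outer object] + [Top Outer object]
  take Outer:  [Outer object] + [Outer object] + [Outer object]
  take object:  [object] + [object] + [object]

Root -> Inner -> Beta -> Mixin1 -> Final -> Node -> Gamma -> Base -> Right -> Top -> Outer -> object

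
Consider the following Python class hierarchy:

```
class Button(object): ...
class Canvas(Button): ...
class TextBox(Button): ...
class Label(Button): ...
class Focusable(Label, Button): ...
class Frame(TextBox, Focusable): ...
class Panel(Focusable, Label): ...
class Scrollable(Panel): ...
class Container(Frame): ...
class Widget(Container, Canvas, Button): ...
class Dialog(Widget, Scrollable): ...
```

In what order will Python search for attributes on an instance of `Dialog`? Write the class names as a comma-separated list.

L[Dialog] = Dialog + merge(L[Widget], L[Scrollable], [Widget Scrollable])
  take Widget:  [Widget Container Frame TextBox Focusable Label Canvas Button object] + [Scrollable Panel Focusable Label Button object] + [Widget Scrollable]
  take Container:  [Container Frame TextBox Focusable Label Canvas Button object] + [Scrollable Panel Focusable Label Button object] + [Scrollable]
  take Frame:  [Frame TextBox Focusable Label Canvas Button object] + [Scrollable Panel Focusable Label Button object] + [Scrollable]
  take TextBox:  [TextBox Focusable Label Canvas Button object] + [Scrollable Panel Focusable Label Button object] + [Scrollable]
  take Scrollable:  [Focusable Label Canvas Button object] + [Scrollable Panel Focusable Label Button object] + [Scrollable]
  take Panel:  [Focusable Label Canvas Button object] + [Panel Focusable Label Button object]
  take Focusable:  [Focusable Label Canvas Button object] + [Focusable Label Button object]
  take Label:  [Label Canvas Button object] + [Label Button object]
  take Canvas:  [Canvas Button object] + [Button object]
  take Button:  [Button object] + [Button object]
  take object:  [object] + [object]

Dialog, Widget, Container, Frame, TextBox, Scrollable, Panel, Focusable, Label, Canvas, Button, object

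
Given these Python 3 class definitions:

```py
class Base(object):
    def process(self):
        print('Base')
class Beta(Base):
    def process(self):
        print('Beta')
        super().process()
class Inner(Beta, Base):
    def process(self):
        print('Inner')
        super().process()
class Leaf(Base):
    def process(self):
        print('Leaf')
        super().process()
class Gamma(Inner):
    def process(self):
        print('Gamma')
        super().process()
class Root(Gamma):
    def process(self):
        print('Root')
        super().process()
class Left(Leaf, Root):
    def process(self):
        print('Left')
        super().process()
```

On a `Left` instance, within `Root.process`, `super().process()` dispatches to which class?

Gamma

L[Left] = Left + merge(L[Leaf], L[Root], [Leaf Root])
  take Leaf:  [Leaf Base object] + [Root Gamma Inner Beta Base object] + [Leaf Root]
  take Root:  [Base object] + [Root Gamma Inner Beta Base object] + [Root]
  take Gamma:  [Base object] + [Gamma Inner Beta Base object]
  take Inner:  [Base object] + [Inner Beta Base object]
  take Beta:  [Base object] + [Beta Base object]
  take Base:  [Base object] + [Base object]
  take object:  [object] + [object]
MRO: Left Leaf Root Gamma Inner Beta Base object
super() in Root.process on a Left instance goes to the class after Root in Left's MRO: Gamma.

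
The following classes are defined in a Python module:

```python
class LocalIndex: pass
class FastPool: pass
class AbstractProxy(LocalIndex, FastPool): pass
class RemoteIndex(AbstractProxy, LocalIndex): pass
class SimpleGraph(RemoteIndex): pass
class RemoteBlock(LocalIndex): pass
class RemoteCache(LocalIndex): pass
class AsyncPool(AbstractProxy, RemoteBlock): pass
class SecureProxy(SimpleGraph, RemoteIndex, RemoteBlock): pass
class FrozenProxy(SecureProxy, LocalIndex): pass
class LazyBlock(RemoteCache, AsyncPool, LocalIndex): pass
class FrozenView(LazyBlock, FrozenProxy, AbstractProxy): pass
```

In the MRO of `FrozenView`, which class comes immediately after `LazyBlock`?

L[FrozenView] = FrozenView + merge(L[LazyBlock], L[FrozenProxy], L[AbstractProxy], [LazyBlock FrozenProxy AbstractProxy])
  take LazyBlock:  [LazyBlock RemoteCache AsyncPool AbstractProxy RemoteBlock LocalIndex FastPool object] + [FrozenProxy SecureProxy SimpleGraph RemoteIndex AbstractProxy RemoteBlock LocalIndex FastPool object] + [AbstractProxy LocalIndex FastPool object] + [LazyBlock FrozenProxy AbstractProxy]
  take RemoteCache:  [RemoteCache AsyncPool AbstractProxy RemoteBlock LocalIndex FastPool object] + [FrozenProxy SecureProxy SimpleGraph RemoteIndex AbstractProxy RemoteBlock LocalIndex FastPool object] + [AbstractProxy LocalIndex FastPool object] + [FrozenProxy AbstractProxy]
  take AsyncPool:  [AsyncPool AbstractProxy RemoteBlock LocalIndex FastPool object] + [FrozenProxy SecureProxy SimpleGraph RemoteIndex AbstractProxy RemoteBlock LocalIndex FastPool object] + [AbstractProxy LocalIndex FastPool object] + [FrozenProxy AbstractProxy]
  take FrozenProxy:  [AbstractProxy RemoteBlock LocalIndex FastPool object] + [FrozenProxy SecureProxy SimpleGraph RemoteIndex AbstractProxy RemoteBlock LocalIndex FastPool object] + [AbstractProxy LocalIndex FastPool object] + [FrozenProxy AbstractProxy]
  take SecureProxy:  [AbstractProxy RemoteBlock LocalIndex FastPool object] + [SecureProxy SimpleGraph RemoteIndex AbstractProxy RemoteBlock LocalIndex FastPool object] + [AbstractProxy LocalIndex FastPool object] + [AbstractProxy]
  take SimpleGraph:  [AbstractProxy RemoteBlock LocalIndex FastPool object] + [SimpleGraph RemoteIndex AbstractProxy RemoteBlock LocalIndex FastPool object] + [AbstractProxy LocalIndex FastPool object] + [AbstractProxy]
  take RemoteIndex:  [AbstractProxy RemoteBlock LocalIndex FastPool object] + [RemoteIndex AbstractProxy RemoteBlock LocalIndex FastPool object] + [AbstractProxy LocalIndex FastPool object] + [AbstractProxy]
  take AbstractProxy:  [AbstractProxy RemoteBlock LocalIndex FastPool object] + [AbstractProxy RemoteBlock LocalIndex FastPool object] + [AbstractProxy LocalIndex FastPool object] + [AbstractProxy]
  take RemoteBlock:  [RemoteBlock LocalIndex FastPool object] + [RemoteBlock LocalIndex FastPool object] + [LocalIndex FastPool object]
  take LocalIndex:  [LocalIndex FastPool object] + [LocalIndex FastPool object] + [LocalIndex FastPool object]
  take FastPool:  [FastPool object] + [FastPool object] + [FastPool object]
  take object:  [object] + [object] + [object]
MRO: FrozenView LazyBlock RemoteCache AsyncPool FrozenProxy SecureProxy SimpleGraph RemoteIndex AbstractProxy RemoteBlock LocalIndex FastPool object
LazyBlock is at position 1; next is RemoteCache.

RemoteCache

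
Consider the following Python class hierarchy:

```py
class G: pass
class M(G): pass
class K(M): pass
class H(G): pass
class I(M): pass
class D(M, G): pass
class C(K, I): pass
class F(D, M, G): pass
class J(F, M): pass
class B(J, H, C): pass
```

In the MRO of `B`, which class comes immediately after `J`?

L[B] = B + merge(L[J], L[H], L[C], [J H C])
  take J:  [J F D M G object] + [H G object] + [C K I M G object] + [J H C]
  take F:  [F D M G object] + [H G object] + [C K I M G object] + [H C]
  take D:  [D M G object] + [H G object] + [C K I M G object] + [H C]
  take H:  [M G object] + [H G object] + [C K I M G object] + [H C]
  take C:  [M G object] + [G object] + [C K I M G object] + [C]
  take K:  [M G object] + [G object] + [K I M G object]
  take I:  [M G object] + [G object] + [I M G object]
  take M:  [M G object] + [G object] + [M G object]
  take G:  [G object] + [G object] + [G object]
  take object:  [object] + [object] + [object]
MRO: B J F D H C K I M G object
J is at position 1; next is F.

F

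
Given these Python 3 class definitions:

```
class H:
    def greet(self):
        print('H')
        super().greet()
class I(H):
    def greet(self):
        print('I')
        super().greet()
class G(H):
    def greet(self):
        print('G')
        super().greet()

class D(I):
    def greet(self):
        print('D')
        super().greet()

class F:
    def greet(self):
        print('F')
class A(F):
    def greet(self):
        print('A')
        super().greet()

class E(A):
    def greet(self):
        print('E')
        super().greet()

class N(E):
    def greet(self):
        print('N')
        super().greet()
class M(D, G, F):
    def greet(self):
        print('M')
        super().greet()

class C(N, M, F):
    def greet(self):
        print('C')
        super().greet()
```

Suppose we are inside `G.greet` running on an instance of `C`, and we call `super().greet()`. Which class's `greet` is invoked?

L[C] = C + merge(L[N], L[M], L[F], [N M F])
  take N:  [N E A F object] + [M D I G H F object] + [F object] + [N M F]
  take E:  [E A F object] + [M D I G H F object] + [F object] + [M F]
  take A:  [A F object] + [M D I G H F object] + [F object] + [M F]
  take M:  [F object] + [M D I G H F object] + [F object] + [M F]
  take D:  [F object] + [D I G H F object] + [F object] + [F]
  take I:  [F object] + [I G H F object] + [F object] + [F]
  take G:  [F object] + [G H F object] + [F object] + [F]
  take H:  [F object] + [H F object] + [F object] + [F]
  take F:  [F object] + [F object] + [F object] + [F]
  take object:  [object] + [object] + [object]
MRO: C N E A M D I G H F object
super() in G.greet on a C instance goes to the class after G in C's MRO: H.

H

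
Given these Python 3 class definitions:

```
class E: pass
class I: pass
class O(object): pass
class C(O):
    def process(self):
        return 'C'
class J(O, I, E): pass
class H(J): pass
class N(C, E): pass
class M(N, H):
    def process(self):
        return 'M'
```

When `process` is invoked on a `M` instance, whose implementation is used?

M

L[M] = M + merge(L[N], L[H], [N H])
  take N:  [N C O E object] + [H J O I E object] + [N H]
  take C:  [C O E object] + [H J O I E object] + [H]
  take H:  [O E object] + [H J O I E object] + [H]
  take J:  [O E object] + [J O I E object]
  take O:  [O E object] + [O I E object]
  take I:  [E object] + [I E object]
  take E:  [E object] + [E object]
  take object:  [object] + [object]
MRO: M N C H J O I E object
process is defined in: C, M. First along the MRO is M.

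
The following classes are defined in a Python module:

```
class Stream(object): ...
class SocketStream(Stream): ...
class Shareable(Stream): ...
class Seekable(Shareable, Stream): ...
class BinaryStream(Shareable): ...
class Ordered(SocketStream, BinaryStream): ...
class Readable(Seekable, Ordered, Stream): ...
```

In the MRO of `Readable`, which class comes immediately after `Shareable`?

Stream

L[Readable] = Readable + merge(L[Seekable], L[Ordered], L[Stream], [Seekable Ordered Stream])
  take Seekable:  [Seekable Shareable Stream object] + [Ordered SocketStream BinaryStream Shareable Stream object] + [Stream object] + [Seekable Ordered Stream]
  take Ordered:  [Shareable Stream object] + [Ordered SocketStream BinaryStream Shareable Stream object] + [Stream object] + [Ordered Stream]
  take SocketStream:  [Shareable Stream object] + [SocketStream BinaryStream Shareable Stream object] + [Stream object] + [Stream]
  take BinaryStream:  [Shareable Stream object] + [BinaryStream Shareable Stream object] + [Stream object] + [Stream]
  take Shareable:  [Shareable Stream object] + [Shareable Stream object] + [Stream object] + [Stream]
  take Stream:  [Stream object] + [Stream object] + [Stream object] + [Stream]
  take object:  [object] + [object] + [object]
MRO: Readable Seekable Ordered SocketStream BinaryStream Shareable Stream object
Shareable is at position 5; next is Stream.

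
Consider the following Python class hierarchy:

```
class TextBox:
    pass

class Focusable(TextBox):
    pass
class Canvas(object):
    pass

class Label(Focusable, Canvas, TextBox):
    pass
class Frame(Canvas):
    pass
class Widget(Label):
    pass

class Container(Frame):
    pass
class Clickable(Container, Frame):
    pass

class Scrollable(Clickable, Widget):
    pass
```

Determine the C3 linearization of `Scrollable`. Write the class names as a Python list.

L[Scrollable] = Scrollable + merge(L[Clickable], L[Widget], [Clickable Widget])
  take Clickable:  [Clickable Container Frame Canvas object] + [Widget Label Focusable Canvas TextBox object] + [Clickable Widget]
  take Container:  [Container Frame Canvas object] + [Widget Label Focusable Canvas TextBox object] + [Widget]
  take Frame:  [Frame Canvas object] + [Widget Label Focusable Canvas TextBox object] + [Widget]
  take Widget:  [Canvas object] + [Widget Label Focusable Canvas TextBox object] + [Widget]
  take Label:  [Canvas object] + [Label Focusable Canvas TextBox object]
  take Focusable:  [Canvas object] + [Focusable Canvas TextBox object]
  take Canvas:  [Canvas object] + [Canvas TextBox object]
  take TextBox:  [object] + [TextBox object]
  take object:  [object] + [object]

[Scrollable, Clickable, Container, Frame, Widget, Label, Focusable, Canvas, TextBox, object]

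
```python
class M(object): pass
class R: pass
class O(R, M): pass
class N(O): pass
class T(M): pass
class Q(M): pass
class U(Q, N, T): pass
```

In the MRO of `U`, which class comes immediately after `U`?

L[U] = U + merge(L[Q], L[N], L[T], [Q N T])
  take Q:  [Q M object] + [N O R M object] + [T M object] + [Q N T]
  take N:  [M object] + [N O R M object] + [T M object] + [N T]
  take O:  [M object] + [O R M object] + [T M object] + [T]
  take R:  [M object] + [R M object] + [T M object] + [T]
  take T:  [M object] + [M object] + [T M object] + [T]
  take M:  [M object] + [M object] + [M object]
  take object:  [object] + [object] + [object]
MRO: U Q N O R T M object
U is at position 0; next is Q.

Q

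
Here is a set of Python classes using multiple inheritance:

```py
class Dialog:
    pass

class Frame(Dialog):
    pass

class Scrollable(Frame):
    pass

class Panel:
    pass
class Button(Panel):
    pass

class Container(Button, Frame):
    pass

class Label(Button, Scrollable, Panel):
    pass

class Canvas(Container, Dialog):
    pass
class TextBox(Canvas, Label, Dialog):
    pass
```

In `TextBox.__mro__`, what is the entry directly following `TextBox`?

Canvas

L[TextBox] = TextBox + merge(L[Canvas], L[Label], L[Dialog], [Canvas Label Dialog])
  take Canvas:  [Canvas Container Button Panel Frame Dialog object] + [Label Button Scrollable Panel Frame Dialog object] + [Dialog object] + [Canvas Label Dialog]
  take Container:  [Container Button Panel Frame Dialog object] + [Label Button Scrollable Panel Frame Dialog object] + [Dialog object] + [Label Dialog]
  take Label:  [Button Panel Frame Dialog object] + [Label Button Scrollable Panel Frame Dialog object] + [Dialog object] + [Label Dialog]
  take Button:  [Button Panel Frame Dialog object] + [Button Scrollable Panel Frame Dialog object] + [Dialog object] + [Dialog]
  take Scrollable:  [Panel Frame Dialog object] + [Scrollable Panel Frame Dialog object] + [Dialog object] + [Dialog]
  take Panel:  [Panel Frame Dialog object] + [Panel Frame Dialog object] + [Dialog object] + [Dialog]
  take Frame:  [Frame Dialog object] + [Frame Dialog object] + [Dialog object] + [Dialog]
  take Dialog:  [Dialog object] + [Dialog object] + [Dialog object] + [Dialog]
  take object:  [object] + [object] + [object]
MRO: TextBox Canvas Container Label Button Scrollable Panel Frame Dialog object
TextBox is at position 0; next is Canvas.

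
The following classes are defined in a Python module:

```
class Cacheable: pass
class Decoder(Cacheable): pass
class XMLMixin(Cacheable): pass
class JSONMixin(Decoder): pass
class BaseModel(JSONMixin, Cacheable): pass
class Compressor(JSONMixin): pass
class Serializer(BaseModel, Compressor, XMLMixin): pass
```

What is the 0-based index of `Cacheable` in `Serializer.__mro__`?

L[Serializer] = Serializer + merge(L[BaseModel], L[Compressor], L[XMLMixin], [BaseModel Compressor XMLMixin])
  take BaseModel:  [BaseModel JSONMixin Decoder Cacheable object] + [Compressor JSONMixin Decoder Cacheable object] + [XMLMixin Cacheable object] + [BaseModel Compressor XMLMixin]
  take Compressor:  [JSONMixin Decoder Cacheable object] + [Compressor JSONMixin Decoder Cacheable object] + [XMLMixin Cacheable object] + [Compressor XMLMixin]
  take JSONMixin:  [JSONMixin Decoder Cacheable object] + [JSONMixin Decoder Cacheable object] + [XMLMixin Cacheable object] + [XMLMixin]
  take Decoder:  [Decoder Cacheable object] + [Decoder Cacheable object] + [XMLMixin Cacheable object] + [XMLMixin]
  take XMLMixin:  [Cacheable object] + [Cacheable object] + [XMLMixin Cacheable object] + [XMLMixin]
  take Cacheable:  [Cacheable object] + [Cacheable object] + [Cacheable object]
  take object:  [object] + [object] + [object]
MRO: Serializer BaseModel Compressor JSONMixin Decoder XMLMixin Cacheable object
Cacheable sits at index 6.

6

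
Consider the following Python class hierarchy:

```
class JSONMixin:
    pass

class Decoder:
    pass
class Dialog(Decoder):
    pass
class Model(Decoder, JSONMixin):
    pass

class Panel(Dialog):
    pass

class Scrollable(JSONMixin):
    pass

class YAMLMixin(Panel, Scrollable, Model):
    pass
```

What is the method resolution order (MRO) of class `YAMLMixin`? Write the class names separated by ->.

YAMLMixin -> Panel -> Dialog -> Scrollable -> Model -> Decoder -> JSONMixin -> object

L[YAMLMixin] = YAMLMixin + merge(L[Panel], L[Scrollable], L[Model], [Panel Scrollable Model])
  take Panel:  [Panel Dialog Decoder object] + [Scrollable JSONMixin object] + [Model Decoder JSONMixin object] + [Panel Scrollable Model]
  take Dialog:  [Dialog Decoder object] + [Scrollable JSONMixin object] + [Model Decoder JSONMixin object] + [Scrollable Model]
  take Scrollable:  [Decoder object] + [Scrollable JSONMixin object] + [Model Decoder JSONMixin object] + [Scrollable Model]
  take Model:  [Decoder object] + [JSONMixin object] + [Model Decoder JSONMixin object] + [Model]
  take Decoder:  [Decoder object] + [JSONMixin object] + [Decoder JSONMixin object]
  take JSONMixin:  [object] + [JSONMixin object] + [JSONMixin object]
  take object:  [object] + [object] + [object]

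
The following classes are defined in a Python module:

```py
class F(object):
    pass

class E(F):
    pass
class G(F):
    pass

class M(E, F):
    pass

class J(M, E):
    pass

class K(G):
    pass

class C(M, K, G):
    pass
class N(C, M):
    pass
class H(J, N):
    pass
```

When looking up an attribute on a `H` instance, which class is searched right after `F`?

L[H] = H + merge(L[J], L[N], [J N])
  take J:  [J M E F object] + [N C M E K G F object] + [J N]
  take N:  [M E F object] + [N C M E K G F object] + [N]
  take C:  [M E F object] + [C M E K G F object]
  take M:  [M E F object] + [M E K G F object]
  take E:  [E F object] + [E K G F object]
  take K:  [F object] + [K G F object]
  take G:  [F object] + [G F object]
  take F:  [F object] + [F object]
  take object:  [object] + [object]
MRO: H J N C M E K G F object
F is at position 8; next is object.

object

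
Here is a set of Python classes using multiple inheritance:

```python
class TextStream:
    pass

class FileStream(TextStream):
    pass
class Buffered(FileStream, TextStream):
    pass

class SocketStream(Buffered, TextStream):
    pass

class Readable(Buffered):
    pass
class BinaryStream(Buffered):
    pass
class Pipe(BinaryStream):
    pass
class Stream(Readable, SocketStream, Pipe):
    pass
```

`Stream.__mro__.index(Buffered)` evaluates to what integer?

5

L[Stream] = Stream + merge(L[Readable], L[SocketStream], L[Pipe], [Readable SocketStream Pipe])
  take Readable:  [Readable Buffered FileStream TextStream object] + [SocketStream Buffered FileStream TextStream object] + [Pipe BinaryStream Buffered FileStream TextStream object] + [Readable SocketStream Pipe]
  take SocketStream:  [Buffered FileStream TextStream object] + [SocketStream Buffered FileStream TextStream object] + [Pipe BinaryStream Buffered FileStream TextStream object] + [SocketStream Pipe]
  take Pipe:  [Buffered FileStream TextStream object] + [Buffered FileStream TextStream object] + [Pipe BinaryStream Buffered FileStream TextStream object] + [Pipe]
  take BinaryStream:  [Buffered FileStream TextStream object] + [Buffered FileStream TextStream object] + [BinaryStream Buffered FileStream TextStream object]
  take Buffered:  [Buffered FileStream TextStream object] + [Buffered FileStream TextStream object] + [Buffered FileStream TextStream object]
  take FileStream:  [FileStream TextStream object] + [FileStream TextStream object] + [FileStream TextStream object]
  take TextStream:  [TextStream object] + [TextStream object] + [TextStream object]
  take object:  [object] + [object] + [object]
MRO: Stream Readable SocketStream Pipe BinaryStream Buffered FileStream TextStream object
Buffered sits at index 5.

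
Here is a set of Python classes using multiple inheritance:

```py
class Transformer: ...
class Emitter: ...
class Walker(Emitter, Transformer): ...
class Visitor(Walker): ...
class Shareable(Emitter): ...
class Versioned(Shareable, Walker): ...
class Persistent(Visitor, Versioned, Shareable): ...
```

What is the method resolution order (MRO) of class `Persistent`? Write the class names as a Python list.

[Persistent, Visitor, Versioned, Shareable, Walker, Emitter, Transformer, object]

L[Persistent] = Persistent + merge(L[Visitor], L[Versioned], L[Shareable], [Visitor Versioned Shareable])
  take Visitor:  [Visitor Walker Emitter Transformer object] + [Versioned Shareable Walker Emitter Transformer object] + [Shareable Emitter object] + [Visitor Versioned Shareable]
  take Versioned:  [Walker Emitter Transformer object] + [Versioned Shareable Walker Emitter Transformer object] + [Shareable Emitter object] + [Versioned Shareable]
  take Shareable:  [Walker Emitter Transformer object] + [Shareable Walker Emitter Transformer object] + [Shareable Emitter object] + [Shareable]
  take Walker:  [Walker Emitter Transformer object] + [Walker Emitter Transformer object] + [Emitter object]
  take Emitter:  [Emitter Transformer object] + [Emitter Transformer object] + [Emitter object]
  take Transformer:  [Transformer object] + [Transformer object] + [object]
  take object:  [object] + [object] + [object]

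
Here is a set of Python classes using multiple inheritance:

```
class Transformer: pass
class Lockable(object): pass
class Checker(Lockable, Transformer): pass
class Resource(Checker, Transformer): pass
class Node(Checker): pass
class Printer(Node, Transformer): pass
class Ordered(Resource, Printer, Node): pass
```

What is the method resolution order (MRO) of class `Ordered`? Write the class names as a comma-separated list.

Ordered, Resource, Printer, Node, Checker, Lockable, Transformer, object

L[Ordered] = Ordered + merge(L[Resource], L[Printer], L[Node], [Resource Printer Node])
  take Resource:  [Resource Checker Lockable Transformer object] + [Printer Node Checker Lockable Transformer object] + [Node Checker Lockable Transformer object] + [Resource Printer Node]
  take Printer:  [Checker Lockable Transformer object] + [Printer Node Checker Lockable Transformer object] + [Node Checker Lockable Transformer object] + [Printer Node]
  take Node:  [Checker Lockable Transformer object] + [Node Checker Lockable Transformer object] + [Node Checker Lockable Transformer object] + [Node]
  take Checker:  [Checker Lockable Transformer object] + [Checker Lockable Transformer object] + [Checker Lockable Transformer object]
  take Lockable:  [Lockable Transformer object] + [Lockable Transformer object] + [Lockable Transformer object]
  take Transformer:  [Transformer object] + [Transformer object] + [Transformer object]
  take object:  [object] + [object] + [object]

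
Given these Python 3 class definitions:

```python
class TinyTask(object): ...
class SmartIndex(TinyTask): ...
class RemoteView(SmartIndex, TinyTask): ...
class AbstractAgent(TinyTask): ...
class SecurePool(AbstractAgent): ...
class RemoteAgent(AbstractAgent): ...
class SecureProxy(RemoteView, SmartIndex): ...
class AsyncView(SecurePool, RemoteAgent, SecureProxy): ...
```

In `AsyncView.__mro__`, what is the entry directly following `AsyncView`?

SecurePool

L[AsyncView] = AsyncView + merge(L[SecurePool], L[RemoteAgent], L[SecureProxy], [SecurePool RemoteAgent SecureProxy])
  take SecurePool:  [SecurePool AbstractAgent TinyTask object] + [RemoteAgent AbstractAgent TinyTask object] + [SecureProxy RemoteView SmartIndex TinyTask object] + [SecurePool RemoteAgent SecureProxy]
  take RemoteAgent:  [AbstractAgent TinyTask object] + [RemoteAgent AbstractAgent TinyTask object] + [SecureProxy RemoteView SmartIndex TinyTask object] + [RemoteAgent SecureProxy]
  take AbstractAgent:  [AbstractAgent TinyTask object] + [AbstractAgent TinyTask object] + [SecureProxy RemoteView SmartIndex TinyTask object] + [SecureProxy]
  take SecureProxy:  [TinyTask object] + [TinyTask object] + [SecureProxy RemoteView SmartIndex TinyTask object] + [SecureProxy]
  take RemoteView:  [TinyTask object] + [TinyTask object] + [RemoteView SmartIndex TinyTask object]
  take SmartIndex:  [TinyTask object] + [TinyTask object] + [SmartIndex TinyTask object]
  take TinyTask:  [TinyTask object] + [TinyTask object] + [TinyTask object]
  take object:  [object] + [object] + [object]
MRO: AsyncView SecurePool RemoteAgent AbstractAgent SecureProxy RemoteView SmartIndex TinyTask object
AsyncView is at position 0; next is SecurePool.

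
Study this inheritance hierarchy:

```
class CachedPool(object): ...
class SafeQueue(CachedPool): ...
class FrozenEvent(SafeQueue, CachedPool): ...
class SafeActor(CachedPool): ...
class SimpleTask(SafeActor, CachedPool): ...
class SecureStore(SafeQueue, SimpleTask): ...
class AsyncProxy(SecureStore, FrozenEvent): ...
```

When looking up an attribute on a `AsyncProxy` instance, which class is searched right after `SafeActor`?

L[AsyncProxy] = AsyncProxy + merge(L[SecureStore], L[FrozenEvent], [SecureStore FrozenEvent])
  take SecureStore:  [SecureStore SafeQueue SimpleTask SafeActor CachedPool object] + [FrozenEvent SafeQueue CachedPool object] + [SecureStore FrozenEvent]
  take FrozenEvent:  [SafeQueue SimpleTask SafeActor CachedPool object] + [FrozenEvent SafeQueue CachedPool object] + [FrozenEvent]
  take SafeQueue:  [SafeQueue SimpleTask SafeActor CachedPool object] + [SafeQueue CachedPool object]
  take SimpleTask:  [SimpleTask SafeActor CachedPool object] + [CachedPool object]
  take SafeActor:  [SafeActor CachedPool object] + [CachedPool object]
  take CachedPool:  [CachedPool object] + [CachedPool object]
  take object:  [object] + [object]
MRO: AsyncProxy SecureStore FrozenEvent SafeQueue SimpleTask SafeActor CachedPool object
SafeActor is at position 5; next is CachedPool.

CachedPool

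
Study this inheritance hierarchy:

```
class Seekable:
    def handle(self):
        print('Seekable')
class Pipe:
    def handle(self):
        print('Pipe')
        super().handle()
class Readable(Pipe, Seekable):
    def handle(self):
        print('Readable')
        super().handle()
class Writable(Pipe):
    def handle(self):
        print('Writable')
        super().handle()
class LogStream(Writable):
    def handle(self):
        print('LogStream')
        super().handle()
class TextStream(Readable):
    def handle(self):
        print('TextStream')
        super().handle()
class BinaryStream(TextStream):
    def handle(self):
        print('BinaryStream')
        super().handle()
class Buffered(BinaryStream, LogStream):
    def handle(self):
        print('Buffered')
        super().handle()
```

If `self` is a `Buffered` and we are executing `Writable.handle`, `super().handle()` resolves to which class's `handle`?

Pipe

L[Buffered] = Buffered + merge(L[BinaryStream], L[LogStream], [BinaryStream LogStream])
  take BinaryStream:  [BinaryStream TextStream Readable Pipe Seekable object] + [LogStream Writable Pipe object] + [BinaryStream LogStream]
  take TextStream:  [TextStream Readable Pipe Seekable object] + [LogStream Writable Pipe object] + [LogStream]
  take Readable:  [Readable Pipe Seekable object] + [LogStream Writable Pipe object] + [LogStream]
  take LogStream:  [Pipe Seekable object] + [LogStream Writable Pipe object] + [LogStream]
  take Writable:  [Pipe Seekable object] + [Writable Pipe object]
  take Pipe:  [Pipe Seekable object] + [Pipe object]
  take Seekable:  [Seekable object] + [object]
  take object:  [object] + [object]
MRO: Buffered BinaryStream TextStream Readable LogStream Writable Pipe Seekable object
super() in Writable.handle on a Buffered instance goes to the class after Writable in Buffered's MRO: Pipe.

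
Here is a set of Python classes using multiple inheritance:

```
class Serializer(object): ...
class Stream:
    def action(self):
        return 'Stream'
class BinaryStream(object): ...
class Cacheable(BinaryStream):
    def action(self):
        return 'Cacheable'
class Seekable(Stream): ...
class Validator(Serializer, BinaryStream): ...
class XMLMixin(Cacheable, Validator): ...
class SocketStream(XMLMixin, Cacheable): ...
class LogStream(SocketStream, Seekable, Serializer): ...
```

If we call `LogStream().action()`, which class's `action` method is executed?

Cacheable

L[LogStream] = LogStream + merge(L[SocketStream], L[Seekable], L[Serializer], [SocketStream Seekable Serializer])
  take SocketStream:  [SocketStream XMLMixin Cacheable Validator Serializer BinaryStream object] + [Seekable Stream object] + [Serializer object] + [SocketStream Seekable Serializer]
  take XMLMixin:  [XMLMixin Cacheable Validator Serializer BinaryStream object] + [Seekable Stream object] + [Serializer object] + [Seekable Serializer]
  take Cacheable:  [Cacheable Validator Serializer BinaryStream object] + [Seekable Stream object] + [Serializer object] + [Seekable Serializer]
  take Validator:  [Validator Serializer BinaryStream object] + [Seekable Stream object] + [Serializer object] + [Seekable Serializer]
  take Seekable:  [Serializer BinaryStream object] + [Seekable Stream object] + [Serializer object] + [Seekable Serializer]
  take Serializer:  [Serializer BinaryStream object] + [Stream object] + [Serializer object] + [Serializer]
  take BinaryStream:  [BinaryStream object] + [Stream object] + [object]
  take Stream:  [object] + [Stream object] + [object]
  take object:  [object] + [object] + [object]
MRO: LogStream SocketStream XMLMixin Cacheable Validator Seekable Serializer BinaryStream Stream object
action is defined in: Cacheable, Stream. First along the MRO is Cacheable.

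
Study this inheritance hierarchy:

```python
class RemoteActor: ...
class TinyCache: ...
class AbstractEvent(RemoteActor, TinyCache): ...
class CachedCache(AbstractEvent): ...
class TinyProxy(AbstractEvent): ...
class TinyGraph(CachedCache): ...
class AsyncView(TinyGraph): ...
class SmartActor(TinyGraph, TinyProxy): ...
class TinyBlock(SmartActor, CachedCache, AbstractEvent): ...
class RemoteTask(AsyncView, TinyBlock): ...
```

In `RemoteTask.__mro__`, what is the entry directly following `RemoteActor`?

L[RemoteTask] = RemoteTask + merge(L[AsyncView], L[TinyBlock], [AsyncView TinyBlock])
  take AsyncView:  [AsyncView TinyGraph CachedCache AbstractEvent RemoteActor TinyCache object] + [TinyBlock SmartActor TinyGraph CachedCache TinyProxy AbstractEvent RemoteActor TinyCache object] + [AsyncView TinyBlock]
  take TinyBlock:  [TinyGraph CachedCache AbstractEvent RemoteActor TinyCache object] + [TinyBlock SmartActor TinyGraph CachedCache TinyProxy AbstractEvent RemoteActor TinyCache object] + [TinyBlock]
  take SmartActor:  [TinyGraph CachedCache AbstractEvent RemoteActor TinyCache object] + [SmartActor TinyGraph CachedCache TinyProxy AbstractEvent RemoteActor TinyCache object]
  take TinyGraph:  [TinyGraph CachedCache AbstractEvent RemoteActor TinyCache object] + [TinyGraph CachedCache TinyProxy AbstractEvent RemoteActor TinyCache object]
  take CachedCache:  [CachedCache AbstractEvent RemoteActor TinyCache object] + [CachedCache TinyProxy AbstractEvent RemoteActor TinyCache object]
  take TinyProxy:  [AbstractEvent RemoteActor TinyCache object] + [TinyProxy AbstractEvent RemoteActor TinyCache object]
  take AbstractEvent:  [AbstractEvent RemoteActor TinyCache object] + [AbstractEvent RemoteActor TinyCache object]
  take RemoteActor:  [RemoteActor TinyCache object] + [RemoteActor TinyCache object]
  take TinyCache:  [TinyCache object] + [TinyCache object]
  take object:  [object] + [object]
MRO: RemoteTask AsyncView TinyBlock SmartActor TinyGraph CachedCache TinyProxy AbstractEvent RemoteActor TinyCache object
RemoteActor is at position 8; next is TinyCache.

TinyCache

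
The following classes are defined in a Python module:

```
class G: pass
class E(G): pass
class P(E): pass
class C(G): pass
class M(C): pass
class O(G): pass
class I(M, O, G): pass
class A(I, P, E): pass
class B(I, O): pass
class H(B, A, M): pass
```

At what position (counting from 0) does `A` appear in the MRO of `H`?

L[H] = H + merge(L[B], L[A], L[M], [B A M])
  take B:  [B I M C O G object] + [A I M C O P E G object] + [M C G object] + [B A M]
  take A:  [I M C O G object] + [A I M C O P E G object] + [M C G object] + [A M]
  take I:  [I M C O G object] + [I M C O P E G object] + [M C G object] + [M]
  take M:  [M C O G object] + [M C O P E G object] + [M C G object] + [M]
  take C:  [C O G object] + [C O P E G object] + [C G object]
  take O:  [O G object] + [O P E G object] + [G object]
  take P:  [G object] + [P E G object] + [G object]
  take E:  [G object] + [E G object] + [G object]
  take G:  [G object] + [G object] + [G object]
  take object:  [object] + [object] + [object]
MRO: H B A I M C O P E G object
A sits at index 2.

2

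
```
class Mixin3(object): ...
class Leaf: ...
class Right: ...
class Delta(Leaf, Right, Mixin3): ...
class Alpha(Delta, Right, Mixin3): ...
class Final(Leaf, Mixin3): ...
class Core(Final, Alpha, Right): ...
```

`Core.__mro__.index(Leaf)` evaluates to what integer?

L[Core] = Core + merge(L[Final], L[Alpha], L[Right], [Final Alpha Right])
  take Final:  [Final Leaf Mixin3 object] + [Alpha Delta Leaf Right Mixin3 object] + [Right object] + [Final Alpha Right]
  take Alpha:  [Leaf Mixin3 object] + [Alpha Delta Leaf Right Mixin3 object] + [Right object] + [Alpha Right]
  take Delta:  [Leaf Mixin3 object] + [Delta Leaf Right Mixin3 object] + [Right object] + [Right]
  take Leaf:  [Leaf Mixin3 object] + [Leaf Right Mixin3 object] + [Right object] + [Right]
  take Right:  [Mixin3 object] + [Right Mixin3 object] + [Right object] + [Right]
  take Mixin3:  [Mixin3 object] + [Mixin3 object] + [object]
  take object:  [object] + [object] + [object]
MRO: Core Final Alpha Delta Leaf Right Mixin3 object
Leaf sits at index 4.

4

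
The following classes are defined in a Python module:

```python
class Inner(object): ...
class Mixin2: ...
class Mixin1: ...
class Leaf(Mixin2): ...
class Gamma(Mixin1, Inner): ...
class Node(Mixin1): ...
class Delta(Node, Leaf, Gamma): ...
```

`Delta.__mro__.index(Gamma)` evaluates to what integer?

4

L[Delta] = Delta + merge(L[Node], L[Leaf], L[Gamma], [Node Leaf Gamma])
  take Node:  [Node Mixin1 object] + [Leaf Mixin2 object] + [Gamma Mixin1 Inner object] + [Node Leaf Gamma]
  take Leaf:  [Mixin1 object] + [Leaf Mixin2 object] + [Gamma Mixin1 Inner object] + [Leaf Gamma]
  take Mixin2:  [Mixin1 object] + [Mixin2 object] + [Gamma Mixin1 Inner object] + [Gamma]
  take Gamma:  [Mixin1 object] + [object] + [Gamma Mixin1 Inner object] + [Gamma]
  take Mixin1:  [Mixin1 object] + [object] + [Mixin1 Inner object]
  take Inner:  [object] + [object] + [Inner object]
  take object:  [object] + [object] + [object]
MRO: Delta Node Leaf Mixin2 Gamma Mixin1 Inner object
Gamma sits at index 4.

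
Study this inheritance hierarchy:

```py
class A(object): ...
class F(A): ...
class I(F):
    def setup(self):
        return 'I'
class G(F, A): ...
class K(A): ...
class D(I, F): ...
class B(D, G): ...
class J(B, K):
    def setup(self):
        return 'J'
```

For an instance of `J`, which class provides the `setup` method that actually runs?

L[J] = J + merge(L[B], L[K], [B K])
  take B:  [B D I G F A object] + [K A object] + [B K]
  take D:  [D I G F A object] + [K A object] + [K]
  take I:  [I G F A object] + [K A object] + [K]
  take G:  [G F A object] + [K A object] + [K]
  take F:  [F A object] + [K A object] + [K]
  take K:  [A object] + [K A object] + [K]
  take A:  [A object] + [A object]
  take object:  [object] + [object]
MRO: J B D I G F K A object
setup is defined in: I, J. First along the MRO is J.

J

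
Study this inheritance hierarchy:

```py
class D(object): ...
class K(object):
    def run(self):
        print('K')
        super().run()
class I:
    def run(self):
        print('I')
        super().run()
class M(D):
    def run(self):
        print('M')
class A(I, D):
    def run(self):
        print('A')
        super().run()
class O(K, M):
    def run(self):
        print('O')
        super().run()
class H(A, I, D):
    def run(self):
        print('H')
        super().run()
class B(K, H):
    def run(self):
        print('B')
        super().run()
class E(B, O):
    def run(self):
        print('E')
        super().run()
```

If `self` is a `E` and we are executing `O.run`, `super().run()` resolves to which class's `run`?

K

L[E] = E + merge(L[B], L[O], [B O])
  take B:  [B K H A I D object] + [O K M D object] + [B O]
  take O:  [K H A I D object] + [O K M D object] + [O]
  take K:  [K H A I D object] + [K M D object]
  take H:  [H A I D object] + [M D object]
  take A:  [A I D object] + [M D object]
  take I:  [I D object] + [M D object]
  take M:  [D object] + [M D object]
  take D:  [D object] + [D object]
  take object:  [object] + [object]
MRO: E B O K H A I M D object
super() in O.run on a E instance goes to the class after O in E's MRO: K.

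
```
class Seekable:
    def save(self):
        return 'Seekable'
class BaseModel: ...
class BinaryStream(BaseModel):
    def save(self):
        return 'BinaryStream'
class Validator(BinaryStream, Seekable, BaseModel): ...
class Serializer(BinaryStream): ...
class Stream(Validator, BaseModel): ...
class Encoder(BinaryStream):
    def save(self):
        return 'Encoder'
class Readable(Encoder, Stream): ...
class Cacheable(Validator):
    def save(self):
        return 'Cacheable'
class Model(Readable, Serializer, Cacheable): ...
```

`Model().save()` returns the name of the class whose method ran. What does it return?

Encoder

L[Model] = Model + merge(L[Readable], L[Serializer], L[Cacheable], [Readable Serializer Cacheable])
  take Readable:  [Readable Encoder Stream Validator BinaryStream Seekable BaseModel object] + [Serializer BinaryStream BaseModel object] + [Cacheable Validator BinaryStream Seekable BaseModel object] + [Readable Serializer Cacheable]
  take Encoder:  [Encoder Stream Validator BinaryStream Seekable BaseModel object] + [Serializer BinaryStream BaseModel object] + [Cacheable Validator BinaryStream Seekable BaseModel object] + [Serializer Cacheable]
  take Stream:  [Stream Validator BinaryStream Seekable BaseModel object] + [Serializer BinaryStream BaseModel object] + [Cacheable Validator BinaryStream Seekable BaseModel object] + [Serializer Cacheable]
  take Serializer:  [Validator BinaryStream Seekable BaseModel object] + [Serializer BinaryStream BaseModel object] + [Cacheable Validator BinaryStream Seekable BaseModel object] + [Serializer Cacheable]
  take Cacheable:  [Validator BinaryStream Seekable BaseModel object] + [BinaryStream BaseModel object] + [Cacheable Validator BinaryStream Seekable BaseModel object] + [Cacheable]
  take Validator:  [Validator BinaryStream Seekable BaseModel object] + [BinaryStream BaseModel object] + [Validator BinaryStream Seekable BaseModel object]
  take BinaryStream:  [BinaryStream Seekable BaseModel object] + [BinaryStream BaseModel object] + [BinaryStream Seekable BaseModel object]
  take Seekable:  [Seekable BaseModel object] + [BaseModel object] + [Seekable BaseModel object]
  take BaseModel:  [BaseModel object] + [BaseModel object] + [BaseModel object]
  take object:  [object] + [object] + [object]
MRO: Model Readable Encoder Stream Serializer Cacheable Validator BinaryStream Seekable BaseModel object
save is defined in: BinaryStream, Cacheable, Encoder, Seekable. First along the MRO is Encoder.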